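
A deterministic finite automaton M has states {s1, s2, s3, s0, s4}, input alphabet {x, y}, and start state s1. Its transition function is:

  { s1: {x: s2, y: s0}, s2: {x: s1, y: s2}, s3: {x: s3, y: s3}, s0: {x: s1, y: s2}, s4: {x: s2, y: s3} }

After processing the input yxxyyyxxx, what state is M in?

start at s1
read 'y': s1 → s0
read 'x': s0 → s1
read 'x': s1 → s2
read 'y': s2 → s2
read 'y': s2 → s2
read 'y': s2 → s2
read 'x': s2 → s1
read 'x': s1 → s2
read 'x': s2 → s1

s1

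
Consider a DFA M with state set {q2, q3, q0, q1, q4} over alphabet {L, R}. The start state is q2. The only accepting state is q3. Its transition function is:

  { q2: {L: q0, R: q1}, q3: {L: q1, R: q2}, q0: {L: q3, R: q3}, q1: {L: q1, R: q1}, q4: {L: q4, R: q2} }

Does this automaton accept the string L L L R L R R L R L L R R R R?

Trace: q2 -L-> q0 -L-> q3 -L-> q1 -R-> q1 -L-> q1 -R-> q1 -R-> q1 -L-> q1 -R-> q1 -L-> q1 -L-> q1 -R-> q1 -R-> q1 -R-> q1 -R-> q1
End state q1 is not accepting.

No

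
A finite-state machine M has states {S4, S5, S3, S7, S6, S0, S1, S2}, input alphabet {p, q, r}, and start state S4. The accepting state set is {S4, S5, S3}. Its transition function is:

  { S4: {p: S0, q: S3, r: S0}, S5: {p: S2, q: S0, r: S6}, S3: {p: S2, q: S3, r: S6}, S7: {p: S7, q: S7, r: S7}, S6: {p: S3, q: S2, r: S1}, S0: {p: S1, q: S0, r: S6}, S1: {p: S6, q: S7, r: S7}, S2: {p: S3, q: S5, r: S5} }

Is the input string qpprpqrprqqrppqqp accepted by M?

start at S4
read 'q': S4 → S3
read 'p': S3 → S2
read 'p': S2 → S3
read 'r': S3 → S6
read 'p': S6 → S3
read 'q': S3 → S3
read 'r': S3 → S6
read 'p': S6 → S3
read 'r': S3 → S6
read 'q': S6 → S2
read 'q': S2 → S5
read 'r': S5 → S6
read 'p': S6 → S3
read 'p': S3 → S2
read 'q': S2 → S5
read 'q': S5 → S0
read 'p': S0 → S1
End state S1 is not accepting.

No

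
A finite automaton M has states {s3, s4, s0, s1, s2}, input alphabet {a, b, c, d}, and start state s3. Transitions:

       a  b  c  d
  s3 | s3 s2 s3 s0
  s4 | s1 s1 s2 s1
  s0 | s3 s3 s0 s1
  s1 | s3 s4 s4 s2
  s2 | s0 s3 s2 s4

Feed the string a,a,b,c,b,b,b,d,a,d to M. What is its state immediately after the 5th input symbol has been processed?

Trace: s3 -a-> s3 -a-> s3 -b-> s2 -c-> s2 -b-> s3
After 5 symbols: s3.

s3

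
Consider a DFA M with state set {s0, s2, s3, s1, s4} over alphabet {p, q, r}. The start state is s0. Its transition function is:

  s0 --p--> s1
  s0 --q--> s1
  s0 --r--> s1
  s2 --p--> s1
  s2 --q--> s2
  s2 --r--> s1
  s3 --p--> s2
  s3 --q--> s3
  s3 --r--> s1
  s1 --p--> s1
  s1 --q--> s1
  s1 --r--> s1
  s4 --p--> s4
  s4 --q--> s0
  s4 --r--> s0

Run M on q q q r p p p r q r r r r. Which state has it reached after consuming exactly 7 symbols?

s1

s0 → s1 → s1 → s1 → s1 → s1 → s1 → s1
After 7 symbols: s1.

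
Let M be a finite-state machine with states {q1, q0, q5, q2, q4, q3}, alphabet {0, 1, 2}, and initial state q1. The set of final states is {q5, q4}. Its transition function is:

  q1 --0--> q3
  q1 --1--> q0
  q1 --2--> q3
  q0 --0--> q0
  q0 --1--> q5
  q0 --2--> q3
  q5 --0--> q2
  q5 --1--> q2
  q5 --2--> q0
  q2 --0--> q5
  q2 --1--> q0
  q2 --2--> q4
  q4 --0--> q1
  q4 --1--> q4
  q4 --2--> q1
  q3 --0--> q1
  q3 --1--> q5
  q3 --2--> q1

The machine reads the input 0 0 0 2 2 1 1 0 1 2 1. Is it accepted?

Trace: q1 -0-> q3 -0-> q1 -0-> q3 -2-> q1 -2-> q3 -1-> q5 -1-> q2 -0-> q5 -1-> q2 -2-> q4 -1-> q4
End state q4 is accepting.

Yes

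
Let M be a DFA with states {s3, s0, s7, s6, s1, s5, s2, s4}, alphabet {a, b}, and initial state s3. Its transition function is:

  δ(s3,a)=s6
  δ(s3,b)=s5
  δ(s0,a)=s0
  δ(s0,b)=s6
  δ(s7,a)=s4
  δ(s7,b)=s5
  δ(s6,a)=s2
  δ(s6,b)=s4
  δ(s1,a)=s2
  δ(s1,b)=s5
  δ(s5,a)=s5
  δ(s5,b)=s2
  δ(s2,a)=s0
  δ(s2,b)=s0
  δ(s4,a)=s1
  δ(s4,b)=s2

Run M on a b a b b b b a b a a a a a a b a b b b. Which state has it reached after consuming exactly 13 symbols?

s0

start at s3
read 'a': s3 → s6
read 'b': s6 → s4
read 'a': s4 → s1
read 'b': s1 → s5
read 'b': s5 → s2
read 'b': s2 → s0
read 'b': s0 → s6
read 'a': s6 → s2
read 'b': s2 → s0
read 'a': s0 → s0
read 'a': s0 → s0
read 'a': s0 → s0
read 'a': s0 → s0
After 13 symbols: s0.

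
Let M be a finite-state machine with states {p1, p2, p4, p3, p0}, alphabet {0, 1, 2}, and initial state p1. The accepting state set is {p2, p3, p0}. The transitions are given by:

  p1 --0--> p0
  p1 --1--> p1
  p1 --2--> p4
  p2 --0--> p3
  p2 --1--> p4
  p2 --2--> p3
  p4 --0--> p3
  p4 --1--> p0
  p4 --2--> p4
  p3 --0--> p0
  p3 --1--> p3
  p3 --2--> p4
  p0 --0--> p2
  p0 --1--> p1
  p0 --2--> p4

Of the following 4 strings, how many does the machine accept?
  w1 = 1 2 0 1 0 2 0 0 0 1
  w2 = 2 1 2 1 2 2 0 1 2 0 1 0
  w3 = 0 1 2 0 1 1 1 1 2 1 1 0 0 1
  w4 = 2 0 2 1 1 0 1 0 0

w1: Trace: p1 -1-> p1 -2-> p4 -0-> p3 -1-> p3 -0-> p0 -2-> p4 -0-> p3 -0-> p0 -0-> p2 -1-> p4  → end p4, rejected
w2: Trace: p1 -2-> p4 -1-> p0 -2-> p4 -1-> p0 -2-> p4 -2-> p4 -0-> p3 -1-> p3 -2-> p4 -0-> p3 -1-> p3 -0-> p0  → end p0, accepted
w3: Trace: p1 -0-> p0 -1-> p1 -2-> p4 -0-> p3 -1-> p3 -1-> p3 -1-> p3 -1-> p3 -2-> p4 -1-> p0 -1-> p1 -0-> p0 -0-> p2 -1-> p4  → end p4, rejected
w4: Trace: p1 -2-> p4 -0-> p3 -2-> p4 -1-> p0 -1-> p1 -0-> p0 -1-> p1 -0-> p0 -0-> p2  → end p2, accepted

2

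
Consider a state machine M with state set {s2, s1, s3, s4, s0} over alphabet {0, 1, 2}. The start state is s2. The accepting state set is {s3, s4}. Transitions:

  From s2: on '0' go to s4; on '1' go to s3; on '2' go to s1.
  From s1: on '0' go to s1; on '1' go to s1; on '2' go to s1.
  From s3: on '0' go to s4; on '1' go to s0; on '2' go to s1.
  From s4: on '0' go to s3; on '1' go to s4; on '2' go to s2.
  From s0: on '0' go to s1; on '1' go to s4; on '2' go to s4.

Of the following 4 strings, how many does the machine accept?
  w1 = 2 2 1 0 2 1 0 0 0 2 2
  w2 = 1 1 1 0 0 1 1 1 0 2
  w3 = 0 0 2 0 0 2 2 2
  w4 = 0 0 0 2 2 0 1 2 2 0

w1:
  start at s2
  read '2': s2 → s1
  read '2': s1 → s1
  read '1': s1 → s1
  read '0': s1 → s1
  read '2': s1 → s1
  read '1': s1 → s1
  read '0': s1 → s1
  read '0': s1 → s1
  read '0': s1 → s1
  read '2': s1 → s1
  read '2': s1 → s1
  end s1, rejected
w2:
  start at s2
  read '1': s2 → s3
  read '1': s3 → s0
  read '1': s0 → s4
  read '0': s4 → s3
  read '0': s3 → s4
  read '1': s4 → s4
  read '1': s4 → s4
  read '1': s4 → s4
  read '0': s4 → s3
  read '2': s3 → s1
  end s1, rejected
w3:
  start at s2
  read '0': s2 → s4
  read '0': s4 → s3
  read '2': s3 → s1
  read '0': s1 → s1
  read '0': s1 → s1
  read '2': s1 → s1
  read '2': s1 → s1
  read '2': s1 → s1
  end s1, rejected
w4:
  start at s2
  read '0': s2 → s4
  read '0': s4 → s3
  read '0': s3 → s4
  read '2': s4 → s2
  read '2': s2 → s1
  read '0': s1 → s1
  read '1': s1 → s1
  read '2': s1 → s1
  read '2': s1 → s1
  read '0': s1 → s1
  end s1, rejected

0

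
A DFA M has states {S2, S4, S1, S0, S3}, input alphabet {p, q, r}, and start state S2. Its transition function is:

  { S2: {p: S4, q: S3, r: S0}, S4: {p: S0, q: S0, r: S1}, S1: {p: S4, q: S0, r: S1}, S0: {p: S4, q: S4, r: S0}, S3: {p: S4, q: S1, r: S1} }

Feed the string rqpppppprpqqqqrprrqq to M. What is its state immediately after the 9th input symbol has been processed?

S1

start at S2
read 'r': S2 → S0
read 'q': S0 → S4
read 'p': S4 → S0
read 'p': S0 → S4
read 'p': S4 → S0
read 'p': S0 → S4
read 'p': S4 → S0
read 'p': S0 → S4
read 'r': S4 → S1
After 9 symbols: S1.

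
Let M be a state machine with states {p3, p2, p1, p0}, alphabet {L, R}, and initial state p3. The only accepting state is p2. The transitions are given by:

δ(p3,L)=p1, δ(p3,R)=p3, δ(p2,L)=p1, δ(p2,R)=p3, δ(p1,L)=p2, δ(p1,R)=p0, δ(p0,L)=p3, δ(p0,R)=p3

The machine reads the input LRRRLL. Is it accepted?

p3 → p1 → p0 → p3 → p3 → p1 → p2
End state p2 is accepting.

Yes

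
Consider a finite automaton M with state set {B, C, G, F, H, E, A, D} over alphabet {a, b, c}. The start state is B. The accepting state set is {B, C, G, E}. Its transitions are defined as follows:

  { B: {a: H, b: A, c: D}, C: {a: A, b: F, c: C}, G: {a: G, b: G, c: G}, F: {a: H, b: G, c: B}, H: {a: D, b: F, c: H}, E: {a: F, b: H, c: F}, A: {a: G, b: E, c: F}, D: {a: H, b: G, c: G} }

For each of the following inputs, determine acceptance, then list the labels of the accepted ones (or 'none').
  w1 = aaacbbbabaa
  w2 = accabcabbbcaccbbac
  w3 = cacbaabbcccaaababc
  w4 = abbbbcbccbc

w1, w2, w3, w4

w1: Trace: B -a-> H -a-> D -a-> H -c-> H -b-> F -b-> G -b-> G -a-> G -b-> G -a-> G -a-> G  → end G, accepted
w2: Trace: B -a-> H -c-> H -c-> H -a-> D -b-> G -c-> G -a-> G -b-> G -b-> G -b-> G -c-> G -a-> G -c-> G -c-> G -b-> G -b-> G -a-> G -c-> G  → end G, accepted
w3: Trace: B -c-> D -a-> H -c-> H -b-> F -a-> H -a-> D -b-> G -b-> G -c-> G -c-> G -c-> G -a-> G -a-> G -a-> G -b-> G -a-> G -b-> G -c-> G  → end G, accepted
w4: Trace: B -a-> H -b-> F -b-> G -b-> G -b-> G -c-> G -b-> G -c-> G -c-> G -b-> G -c-> G  → end G, accepted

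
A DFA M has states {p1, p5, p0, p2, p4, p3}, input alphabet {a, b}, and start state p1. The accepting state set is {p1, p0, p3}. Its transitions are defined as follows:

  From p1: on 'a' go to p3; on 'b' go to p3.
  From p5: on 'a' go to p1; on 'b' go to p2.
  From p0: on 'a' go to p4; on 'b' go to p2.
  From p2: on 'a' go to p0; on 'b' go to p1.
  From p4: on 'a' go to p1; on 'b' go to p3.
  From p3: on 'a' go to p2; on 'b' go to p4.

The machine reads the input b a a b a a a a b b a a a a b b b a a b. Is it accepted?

No

Trace: p1 -b-> p3 -a-> p2 -a-> p0 -b-> p2 -a-> p0 -a-> p4 -a-> p1 -a-> p3 -b-> p4 -b-> p3 -a-> p2 -a-> p0 -a-> p4 -a-> p1 -b-> p3 -b-> p4 -b-> p3 -a-> p2 -a-> p0 -b-> p2
End state p2 is not accepting.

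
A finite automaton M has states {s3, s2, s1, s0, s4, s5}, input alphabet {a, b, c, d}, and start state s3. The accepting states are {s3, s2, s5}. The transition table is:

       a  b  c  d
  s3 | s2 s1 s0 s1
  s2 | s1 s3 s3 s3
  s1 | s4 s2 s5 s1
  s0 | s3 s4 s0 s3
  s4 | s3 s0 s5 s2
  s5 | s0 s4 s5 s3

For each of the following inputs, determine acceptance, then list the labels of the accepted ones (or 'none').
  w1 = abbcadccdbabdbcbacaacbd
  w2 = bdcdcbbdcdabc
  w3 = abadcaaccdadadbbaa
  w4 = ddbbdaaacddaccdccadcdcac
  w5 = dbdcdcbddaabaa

none

w1: Trace: s3 -a-> s2 -b-> s3 -b-> s1 -c-> s5 -a-> s0 -d-> s3 -c-> s0 -c-> s0 -d-> s3 -b-> s1 -a-> s4 -b-> s0 -d-> s3 -b-> s1 -c-> s5 -b-> s4 -a-> s3 -c-> s0 -a-> s3 -a-> s2 -c-> s3 -b-> s1 -d-> s1  → end s1, rejected
w2: Trace: s3 -b-> s1 -d-> s1 -c-> s5 -d-> s3 -c-> s0 -b-> s4 -b-> s0 -d-> s3 -c-> s0 -d-> s3 -a-> s2 -b-> s3 -c-> s0  → end s0, rejected
w3: Trace: s3 -a-> s2 -b-> s3 -a-> s2 -d-> s3 -c-> s0 -a-> s3 -a-> s2 -c-> s3 -c-> s0 -d-> s3 -a-> s2 -d-> s3 -a-> s2 -d-> s3 -b-> s1 -b-> s2 -a-> s1 -a-> s4  → end s4, rejected
w4: Trace: s3 -d-> s1 -d-> s1 -b-> s2 -b-> s3 -d-> s1 -a-> s4 -a-> s3 -a-> s2 -c-> s3 -d-> s1 -d-> s1 -a-> s4 -c-> s5 -c-> s5 -d-> s3 -c-> s0 -c-> s0 -a-> s3 -d-> s1 -c-> s5 -d-> s3 -c-> s0 -a-> s3 -c-> s0  → end s0, rejected
w5: Trace: s3 -d-> s1 -b-> s2 -d-> s3 -c-> s0 -d-> s3 -c-> s0 -b-> s4 -d-> s2 -d-> s3 -a-> s2 -a-> s1 -b-> s2 -a-> s1 -a-> s4  → end s4, rejected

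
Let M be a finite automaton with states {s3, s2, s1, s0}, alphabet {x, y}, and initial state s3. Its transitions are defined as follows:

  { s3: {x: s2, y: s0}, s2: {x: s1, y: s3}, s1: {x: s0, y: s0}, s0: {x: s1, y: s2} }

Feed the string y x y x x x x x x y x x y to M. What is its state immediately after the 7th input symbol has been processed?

s0

Trace: s3 -y-> s0 -x-> s1 -y-> s0 -x-> s1 -x-> s0 -x-> s1 -x-> s0
After 7 symbols: s0.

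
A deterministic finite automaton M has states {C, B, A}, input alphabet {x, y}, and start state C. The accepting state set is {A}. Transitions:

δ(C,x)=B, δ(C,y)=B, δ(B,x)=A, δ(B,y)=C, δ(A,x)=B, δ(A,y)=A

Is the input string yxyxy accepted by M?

start at C
read 'y': C → B
read 'x': B → A
read 'y': A → A
read 'x': A → B
read 'y': B → C
End state C is not accepting.

No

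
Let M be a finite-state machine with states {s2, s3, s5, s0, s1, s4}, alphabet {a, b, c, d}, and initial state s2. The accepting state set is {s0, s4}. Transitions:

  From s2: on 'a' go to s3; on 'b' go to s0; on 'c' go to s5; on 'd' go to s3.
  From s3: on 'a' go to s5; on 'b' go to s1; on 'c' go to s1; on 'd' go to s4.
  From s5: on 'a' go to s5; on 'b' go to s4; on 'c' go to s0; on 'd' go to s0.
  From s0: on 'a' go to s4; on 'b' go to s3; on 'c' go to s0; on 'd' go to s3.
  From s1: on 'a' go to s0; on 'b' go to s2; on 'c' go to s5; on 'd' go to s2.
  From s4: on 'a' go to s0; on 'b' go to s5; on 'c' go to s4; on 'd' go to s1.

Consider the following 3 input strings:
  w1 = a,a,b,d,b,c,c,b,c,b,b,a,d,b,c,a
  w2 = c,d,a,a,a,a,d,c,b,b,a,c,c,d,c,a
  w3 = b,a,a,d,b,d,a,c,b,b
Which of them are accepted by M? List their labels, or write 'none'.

w3

w1: Trace: s2 -a-> s3 -a-> s5 -b-> s4 -d-> s1 -b-> s2 -c-> s5 -c-> s0 -b-> s3 -c-> s1 -b-> s2 -b-> s0 -a-> s4 -d-> s1 -b-> s2 -c-> s5 -a-> s5  → end s5, rejected
w2: Trace: s2 -c-> s5 -d-> s0 -a-> s4 -a-> s0 -a-> s4 -a-> s0 -d-> s3 -c-> s1 -b-> s2 -b-> s0 -a-> s4 -c-> s4 -c-> s4 -d-> s1 -c-> s5 -a-> s5  → end s5, rejected
w3: Trace: s2 -b-> s0 -a-> s4 -a-> s0 -d-> s3 -b-> s1 -d-> s2 -a-> s3 -c-> s1 -b-> s2 -b-> s0  → end s0, accepted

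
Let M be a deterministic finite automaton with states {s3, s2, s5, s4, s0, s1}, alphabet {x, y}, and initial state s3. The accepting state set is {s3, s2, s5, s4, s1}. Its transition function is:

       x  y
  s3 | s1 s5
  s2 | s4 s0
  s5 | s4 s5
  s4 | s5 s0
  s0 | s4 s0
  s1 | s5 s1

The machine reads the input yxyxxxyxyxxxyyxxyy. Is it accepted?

Yes

s3 → s5 → s4 → s0 → s4 → s5 → s4 → s0 → s4 → s0 → s4 → s5 → s4 → s0 → s0 → s4 → s5 → s5 → s5
End state s5 is accepting.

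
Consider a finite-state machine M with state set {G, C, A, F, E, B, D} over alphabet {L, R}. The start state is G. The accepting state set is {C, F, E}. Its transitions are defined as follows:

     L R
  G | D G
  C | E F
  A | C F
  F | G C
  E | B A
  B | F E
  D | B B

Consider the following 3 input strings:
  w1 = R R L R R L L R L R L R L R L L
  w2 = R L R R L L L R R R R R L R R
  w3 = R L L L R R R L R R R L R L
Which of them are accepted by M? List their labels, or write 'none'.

w2, w3

w1: G → G → G → D → B → E → B → F → C → E → A → C → F → G → G → D → B  → end B, rejected
w2: G → G → D → B → E → B → F → G → G → G → G → G → G → D → B → E  → end E, accepted
w3: G → G → D → B → F → C → F → C → E → A → F → C → E → A → C  → end C, accepted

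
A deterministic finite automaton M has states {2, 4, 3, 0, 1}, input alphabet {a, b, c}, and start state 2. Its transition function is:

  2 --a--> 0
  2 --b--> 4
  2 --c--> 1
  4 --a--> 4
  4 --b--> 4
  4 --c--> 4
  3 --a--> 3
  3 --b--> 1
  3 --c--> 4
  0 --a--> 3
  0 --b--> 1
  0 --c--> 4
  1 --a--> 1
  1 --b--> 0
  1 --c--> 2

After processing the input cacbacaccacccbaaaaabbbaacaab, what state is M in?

2 → 1 → 1 → 2 → 4 → 4 → 4 → 4 → 4 → 4 → 4 → 4 → 4 → 4 → 4 → 4 → 4 → 4 → 4 → 4 → 4 → 4 → 4 → 4 → 4 → 4 → 4 → 4 → 4

4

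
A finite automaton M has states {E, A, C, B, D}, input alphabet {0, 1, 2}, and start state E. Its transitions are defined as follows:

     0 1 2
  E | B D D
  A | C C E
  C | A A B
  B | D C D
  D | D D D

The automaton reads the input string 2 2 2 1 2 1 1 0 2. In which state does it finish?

E → D → D → D → D → D → D → D → D → D

D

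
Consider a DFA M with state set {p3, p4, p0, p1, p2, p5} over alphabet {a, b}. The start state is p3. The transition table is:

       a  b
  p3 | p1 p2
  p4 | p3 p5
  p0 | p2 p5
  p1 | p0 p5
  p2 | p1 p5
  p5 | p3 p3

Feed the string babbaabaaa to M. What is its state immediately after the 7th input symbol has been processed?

p5

p3 → p2 → p1 → p5 → p3 → p1 → p0 → p5
After 7 symbols: p5.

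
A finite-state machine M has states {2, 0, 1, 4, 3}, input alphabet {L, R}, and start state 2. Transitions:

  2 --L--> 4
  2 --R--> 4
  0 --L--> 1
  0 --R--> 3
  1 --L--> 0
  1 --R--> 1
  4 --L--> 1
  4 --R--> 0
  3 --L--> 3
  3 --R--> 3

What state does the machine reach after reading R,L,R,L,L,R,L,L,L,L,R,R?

1

Trace: 2 -R-> 4 -L-> 1 -R-> 1 -L-> 0 -L-> 1 -R-> 1 -L-> 0 -L-> 1 -L-> 0 -L-> 1 -R-> 1 -R-> 1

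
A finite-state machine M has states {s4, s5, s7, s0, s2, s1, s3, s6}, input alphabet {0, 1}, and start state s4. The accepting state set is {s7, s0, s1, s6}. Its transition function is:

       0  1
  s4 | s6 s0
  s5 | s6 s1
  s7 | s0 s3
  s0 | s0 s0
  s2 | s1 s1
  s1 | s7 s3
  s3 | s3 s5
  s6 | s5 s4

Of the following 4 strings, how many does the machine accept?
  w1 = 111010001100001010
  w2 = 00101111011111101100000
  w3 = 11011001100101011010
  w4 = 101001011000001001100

w1: Trace: s4 -1-> s0 -1-> s0 -1-> s0 -0-> s0 -1-> s0 -0-> s0 -0-> s0 -0-> s0 -1-> s0 -1-> s0 -0-> s0 -0-> s0 -0-> s0 -0-> s0 -1-> s0 -0-> s0 -1-> s0 -0-> s0  → end s0, accepted
w2: Trace: s4 -0-> s6 -0-> s5 -1-> s1 -0-> s7 -1-> s3 -1-> s5 -1-> s1 -1-> s3 -0-> s3 -1-> s5 -1-> s1 -1-> s3 -1-> s5 -1-> s1 -1-> s3 -0-> s3 -1-> s5 -1-> s1 -0-> s7 -0-> s0 -0-> s0 -0-> s0 -0-> s0  → end s0, accepted
w3: Trace: s4 -1-> s0 -1-> s0 -0-> s0 -1-> s0 -1-> s0 -0-> s0 -0-> s0 -1-> s0 -1-> s0 -0-> s0 -0-> s0 -1-> s0 -0-> s0 -1-> s0 -0-> s0 -1-> s0 -1-> s0 -0-> s0 -1-> s0 -0-> s0  → end s0, accepted
w4: Trace: s4 -1-> s0 -0-> s0 -1-> s0 -0-> s0 -0-> s0 -1-> s0 -0-> s0 -1-> s0 -1-> s0 -0-> s0 -0-> s0 -0-> s0 -0-> s0 -0-> s0 -1-> s0 -0-> s0 -0-> s0 -1-> s0 -1-> s0 -0-> s0 -0-> s0  → end s0, accepted

4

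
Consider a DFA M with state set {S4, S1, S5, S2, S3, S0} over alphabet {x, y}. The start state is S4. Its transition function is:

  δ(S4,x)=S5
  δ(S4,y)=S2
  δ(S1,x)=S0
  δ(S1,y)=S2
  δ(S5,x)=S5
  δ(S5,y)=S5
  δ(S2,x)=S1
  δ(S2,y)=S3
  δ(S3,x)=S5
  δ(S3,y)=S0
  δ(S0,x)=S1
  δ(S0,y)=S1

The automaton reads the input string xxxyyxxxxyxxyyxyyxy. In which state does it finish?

S5

start at S4
read 'x': S4 → S5
read 'x': S5 → S5
read 'x': S5 → S5
read 'y': S5 → S5
read 'y': S5 → S5
read 'x': S5 → S5
read 'x': S5 → S5
read 'x': S5 → S5
read 'x': S5 → S5
read 'y': S5 → S5
read 'x': S5 → S5
read 'x': S5 → S5
read 'y': S5 → S5
read 'y': S5 → S5
read 'x': S5 → S5
read 'y': S5 → S5
read 'y': S5 → S5
read 'x': S5 → S5
read 'y': S5 → S5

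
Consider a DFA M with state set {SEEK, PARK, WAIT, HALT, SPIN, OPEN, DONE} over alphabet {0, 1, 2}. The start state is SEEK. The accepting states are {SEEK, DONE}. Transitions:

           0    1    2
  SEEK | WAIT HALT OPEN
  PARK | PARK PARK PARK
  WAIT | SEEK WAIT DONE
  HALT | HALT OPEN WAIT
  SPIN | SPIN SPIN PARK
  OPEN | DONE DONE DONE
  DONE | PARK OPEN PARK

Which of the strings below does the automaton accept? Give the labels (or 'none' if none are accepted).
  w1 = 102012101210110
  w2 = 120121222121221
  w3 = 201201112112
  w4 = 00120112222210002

w1: Trace: SEEK -1-> HALT -0-> HALT -2-> WAIT -0-> SEEK -1-> HALT -2-> WAIT -1-> WAIT -0-> SEEK -1-> HALT -2-> WAIT -1-> WAIT -0-> SEEK -1-> HALT -1-> OPEN -0-> DONE  → end DONE, accepted
w2: Trace: SEEK -1-> HALT -2-> WAIT -0-> SEEK -1-> HALT -2-> WAIT -1-> WAIT -2-> DONE -2-> PARK -2-> PARK -1-> PARK -2-> PARK -1-> PARK -2-> PARK -2-> PARK -1-> PARK  → end PARK, rejected
w3: Trace: SEEK -2-> OPEN -0-> DONE -1-> OPEN -2-> DONE -0-> PARK -1-> PARK -1-> PARK -1-> PARK -2-> PARK -1-> PARK -1-> PARK -2-> PARK  → end PARK, rejected
w4: Trace: SEEK -0-> WAIT -0-> SEEK -1-> HALT -2-> WAIT -0-> SEEK -1-> HALT -1-> OPEN -2-> DONE -2-> PARK -2-> PARK -2-> PARK -2-> PARK -1-> PARK -0-> PARK -0-> PARK -0-> PARK -2-> PARK  → end PARK, rejected

w1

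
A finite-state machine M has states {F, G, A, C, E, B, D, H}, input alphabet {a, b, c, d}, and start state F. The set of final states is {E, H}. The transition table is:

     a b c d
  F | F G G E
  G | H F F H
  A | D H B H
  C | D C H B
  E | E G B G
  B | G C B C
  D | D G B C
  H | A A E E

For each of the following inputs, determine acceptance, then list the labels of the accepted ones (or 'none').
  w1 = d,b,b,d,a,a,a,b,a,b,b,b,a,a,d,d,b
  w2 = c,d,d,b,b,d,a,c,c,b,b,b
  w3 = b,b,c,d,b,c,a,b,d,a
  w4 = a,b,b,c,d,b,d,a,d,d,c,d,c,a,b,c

w1: Trace: F -d-> E -b-> G -b-> F -d-> E -a-> E -a-> E -a-> E -b-> G -a-> H -b-> A -b-> H -b-> A -a-> D -a-> D -d-> C -d-> B -b-> C  → end C, rejected
w2: Trace: F -c-> G -d-> H -d-> E -b-> G -b-> F -d-> E -a-> E -c-> B -c-> B -b-> C -b-> C -b-> C  → end C, rejected
w3: Trace: F -b-> G -b-> F -c-> G -d-> H -b-> A -c-> B -a-> G -b-> F -d-> E -a-> E  → end E, accepted
w4: Trace: F -a-> F -b-> G -b-> F -c-> G -d-> H -b-> A -d-> H -a-> A -d-> H -d-> E -c-> B -d-> C -c-> H -a-> A -b-> H -c-> E  → end E, accepted

w3, w4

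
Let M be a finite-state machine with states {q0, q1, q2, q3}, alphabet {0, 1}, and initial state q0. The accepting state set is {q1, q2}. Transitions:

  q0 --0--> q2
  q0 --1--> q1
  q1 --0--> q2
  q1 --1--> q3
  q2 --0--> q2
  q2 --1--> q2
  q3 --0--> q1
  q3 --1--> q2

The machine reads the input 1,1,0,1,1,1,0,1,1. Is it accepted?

q0 → q1 → q3 → q1 → q3 → q2 → q2 → q2 → q2 → q2
End state q2 is accepting.

Yes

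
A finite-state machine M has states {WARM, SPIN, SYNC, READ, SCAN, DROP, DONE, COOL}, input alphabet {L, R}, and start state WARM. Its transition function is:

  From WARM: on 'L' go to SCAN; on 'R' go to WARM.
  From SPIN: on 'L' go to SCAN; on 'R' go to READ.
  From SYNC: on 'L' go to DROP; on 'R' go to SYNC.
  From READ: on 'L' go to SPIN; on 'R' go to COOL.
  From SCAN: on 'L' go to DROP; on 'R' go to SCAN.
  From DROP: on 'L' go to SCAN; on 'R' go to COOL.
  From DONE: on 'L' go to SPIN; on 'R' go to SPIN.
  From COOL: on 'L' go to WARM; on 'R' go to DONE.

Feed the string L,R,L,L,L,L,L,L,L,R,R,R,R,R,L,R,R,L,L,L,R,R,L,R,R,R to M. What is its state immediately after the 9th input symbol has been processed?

Trace: WARM -L-> SCAN -R-> SCAN -L-> DROP -L-> SCAN -L-> DROP -L-> SCAN -L-> DROP -L-> SCAN -L-> DROP
After 9 symbols: DROP.

DROP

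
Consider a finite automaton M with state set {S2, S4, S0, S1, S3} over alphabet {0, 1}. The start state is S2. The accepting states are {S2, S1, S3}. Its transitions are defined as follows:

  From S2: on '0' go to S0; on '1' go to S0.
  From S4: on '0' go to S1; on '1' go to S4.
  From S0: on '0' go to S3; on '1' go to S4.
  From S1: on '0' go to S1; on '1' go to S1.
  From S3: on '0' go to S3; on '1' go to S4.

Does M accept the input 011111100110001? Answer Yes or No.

start at S2
read '0': S2 → S0
read '1': S0 → S4
read '1': S4 → S4
read '1': S4 → S4
read '1': S4 → S4
read '1': S4 → S4
read '1': S4 → S4
read '0': S4 → S1
read '0': S1 → S1
read '1': S1 → S1
read '1': S1 → S1
read '0': S1 → S1
read '0': S1 → S1
read '0': S1 → S1
read '1': S1 → S1
End state S1 is accepting.

Yes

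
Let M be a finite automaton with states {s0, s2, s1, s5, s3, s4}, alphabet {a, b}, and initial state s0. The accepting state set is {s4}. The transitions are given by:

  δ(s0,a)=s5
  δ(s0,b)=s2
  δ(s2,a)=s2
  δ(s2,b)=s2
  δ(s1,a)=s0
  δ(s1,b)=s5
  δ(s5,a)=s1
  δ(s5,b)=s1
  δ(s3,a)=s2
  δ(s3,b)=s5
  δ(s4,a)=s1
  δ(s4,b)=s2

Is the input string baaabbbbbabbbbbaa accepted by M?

No

start at s0
read 'b': s0 → s2
read 'a': s2 → s2
read 'a': s2 → s2
read 'a': s2 → s2
read 'b': s2 → s2
read 'b': s2 → s2
read 'b': s2 → s2
read 'b': s2 → s2
read 'b': s2 → s2
read 'a': s2 → s2
read 'b': s2 → s2
read 'b': s2 → s2
read 'b': s2 → s2
read 'b': s2 → s2
read 'b': s2 → s2
read 'a': s2 → s2
read 'a': s2 → s2
End state s2 is not accepting.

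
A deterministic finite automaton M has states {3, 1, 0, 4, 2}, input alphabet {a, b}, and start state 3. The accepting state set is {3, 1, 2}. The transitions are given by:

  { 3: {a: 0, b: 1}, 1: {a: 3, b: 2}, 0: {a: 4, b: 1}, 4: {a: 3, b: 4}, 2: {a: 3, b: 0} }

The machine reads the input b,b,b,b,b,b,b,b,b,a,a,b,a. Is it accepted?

start at 3
read 'b': 3 → 1
read 'b': 1 → 2
read 'b': 2 → 0
read 'b': 0 → 1
read 'b': 1 → 2
read 'b': 2 → 0
read 'b': 0 → 1
read 'b': 1 → 2
read 'b': 2 → 0
read 'a': 0 → 4
read 'a': 4 → 3
read 'b': 3 → 1
read 'a': 1 → 3
End state 3 is accepting.

Yes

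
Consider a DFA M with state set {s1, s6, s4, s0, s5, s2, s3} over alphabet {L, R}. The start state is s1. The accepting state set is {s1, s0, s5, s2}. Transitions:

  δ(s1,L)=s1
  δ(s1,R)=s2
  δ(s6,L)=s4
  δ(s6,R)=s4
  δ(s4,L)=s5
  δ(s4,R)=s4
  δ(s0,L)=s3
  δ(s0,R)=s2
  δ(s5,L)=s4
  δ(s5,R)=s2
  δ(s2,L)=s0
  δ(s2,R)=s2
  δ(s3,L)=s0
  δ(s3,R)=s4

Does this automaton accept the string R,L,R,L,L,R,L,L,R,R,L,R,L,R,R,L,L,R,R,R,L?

Yes

s1 → s2 → s0 → s2 → s0 → s3 → s4 → s5 → s4 → s4 → s4 → s5 → s2 → s0 → s2 → s2 → s0 → s3 → s4 → s4 → s4 → s5
End state s5 is accepting.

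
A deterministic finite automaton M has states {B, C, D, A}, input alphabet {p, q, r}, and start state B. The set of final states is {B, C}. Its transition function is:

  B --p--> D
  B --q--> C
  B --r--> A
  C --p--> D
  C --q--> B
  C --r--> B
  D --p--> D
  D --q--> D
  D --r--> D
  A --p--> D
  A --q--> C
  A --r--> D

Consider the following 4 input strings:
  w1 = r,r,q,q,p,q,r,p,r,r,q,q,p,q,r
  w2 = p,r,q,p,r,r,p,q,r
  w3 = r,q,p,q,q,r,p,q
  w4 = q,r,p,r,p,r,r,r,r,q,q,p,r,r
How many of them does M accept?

0

w1: Trace: B -r-> A -r-> D -q-> D -q-> D -p-> D -q-> D -r-> D -p-> D -r-> D -r-> D -q-> D -q-> D -p-> D -q-> D -r-> D  → end D, rejected
w2: Trace: B -p-> D -r-> D -q-> D -p-> D -r-> D -r-> D -p-> D -q-> D -r-> D  → end D, rejected
w3: Trace: B -r-> A -q-> C -p-> D -q-> D -q-> D -r-> D -p-> D -q-> D  → end D, rejected
w4: Trace: B -q-> C -r-> B -p-> D -r-> D -p-> D -r-> D -r-> D -r-> D -r-> D -q-> D -q-> D -p-> D -r-> D -r-> D  → end D, rejected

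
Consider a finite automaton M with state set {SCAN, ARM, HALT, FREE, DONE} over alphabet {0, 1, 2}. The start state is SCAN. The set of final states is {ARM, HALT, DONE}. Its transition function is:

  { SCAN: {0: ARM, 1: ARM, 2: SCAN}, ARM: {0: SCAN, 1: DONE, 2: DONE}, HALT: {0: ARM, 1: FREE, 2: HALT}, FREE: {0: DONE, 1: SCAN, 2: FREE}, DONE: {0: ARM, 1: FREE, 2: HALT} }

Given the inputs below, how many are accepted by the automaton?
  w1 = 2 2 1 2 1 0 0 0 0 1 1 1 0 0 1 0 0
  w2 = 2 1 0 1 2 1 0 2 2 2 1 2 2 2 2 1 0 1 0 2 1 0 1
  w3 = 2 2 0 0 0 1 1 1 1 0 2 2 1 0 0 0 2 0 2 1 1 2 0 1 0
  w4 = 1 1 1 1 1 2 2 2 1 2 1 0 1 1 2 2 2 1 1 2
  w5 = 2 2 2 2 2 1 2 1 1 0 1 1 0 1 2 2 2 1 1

w1: SCAN → SCAN → SCAN → ARM → DONE → FREE → DONE → ARM → SCAN → ARM → DONE → FREE → SCAN → ARM → SCAN → ARM → SCAN → ARM  → end ARM, accepted
w2: SCAN → SCAN → ARM → SCAN → ARM → DONE → FREE → DONE → HALT → HALT → HALT → FREE → FREE → FREE → FREE → FREE → SCAN → ARM → DONE → ARM → DONE → FREE → DONE → FREE  → end FREE, rejected
w3: SCAN → SCAN → SCAN → ARM → SCAN → ARM → DONE → FREE → SCAN → ARM → SCAN → SCAN → SCAN → ARM → SCAN → ARM → SCAN → SCAN → ARM → DONE → FREE → SCAN → SCAN → ARM → DONE → ARM  → end ARM, accepted
w4: SCAN → ARM → DONE → FREE → SCAN → ARM → DONE → HALT → HALT → FREE → FREE → SCAN → ARM → DONE → FREE → FREE → FREE → FREE → SCAN → ARM → DONE  → end DONE, accepted
w5: SCAN → SCAN → SCAN → SCAN → SCAN → SCAN → ARM → DONE → FREE → SCAN → ARM → DONE → FREE → DONE → FREE → FREE → FREE → FREE → SCAN → ARM  → end ARM, accepted

4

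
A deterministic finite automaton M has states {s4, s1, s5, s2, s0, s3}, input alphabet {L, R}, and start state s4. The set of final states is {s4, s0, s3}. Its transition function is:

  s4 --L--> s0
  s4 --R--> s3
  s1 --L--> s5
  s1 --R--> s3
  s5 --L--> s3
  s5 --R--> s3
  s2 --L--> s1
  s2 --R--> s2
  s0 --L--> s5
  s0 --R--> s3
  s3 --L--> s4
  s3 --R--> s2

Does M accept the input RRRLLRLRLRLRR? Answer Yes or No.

Trace: s4 -R-> s3 -R-> s2 -R-> s2 -L-> s1 -L-> s5 -R-> s3 -L-> s4 -R-> s3 -L-> s4 -R-> s3 -L-> s4 -R-> s3 -R-> s2
End state s2 is not accepting.

No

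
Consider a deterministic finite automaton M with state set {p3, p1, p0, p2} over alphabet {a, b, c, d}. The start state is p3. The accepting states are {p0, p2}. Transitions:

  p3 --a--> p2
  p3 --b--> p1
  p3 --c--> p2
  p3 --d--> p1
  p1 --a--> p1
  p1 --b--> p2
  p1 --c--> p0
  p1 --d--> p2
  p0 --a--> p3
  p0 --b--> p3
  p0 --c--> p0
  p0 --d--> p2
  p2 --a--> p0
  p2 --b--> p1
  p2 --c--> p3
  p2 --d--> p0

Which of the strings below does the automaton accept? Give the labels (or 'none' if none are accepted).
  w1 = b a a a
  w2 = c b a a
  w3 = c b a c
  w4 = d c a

w1:
  start at p3
  read 'b': p3 → p1
  read 'a': p1 → p1
  read 'a': p1 → p1
  read 'a': p1 → p1
  end p1, rejected
w2:
  start at p3
  read 'c': p3 → p2
  read 'b': p2 → p1
  read 'a': p1 → p1
  read 'a': p1 → p1
  end p1, rejected
w3:
  start at p3
  read 'c': p3 → p2
  read 'b': p2 → p1
  read 'a': p1 → p1
  read 'c': p1 → p0
  end p0, accepted
w4:
  start at p3
  read 'd': p3 → p1
  read 'c': p1 → p0
  read 'a': p0 → p3
  end p3, rejected

w3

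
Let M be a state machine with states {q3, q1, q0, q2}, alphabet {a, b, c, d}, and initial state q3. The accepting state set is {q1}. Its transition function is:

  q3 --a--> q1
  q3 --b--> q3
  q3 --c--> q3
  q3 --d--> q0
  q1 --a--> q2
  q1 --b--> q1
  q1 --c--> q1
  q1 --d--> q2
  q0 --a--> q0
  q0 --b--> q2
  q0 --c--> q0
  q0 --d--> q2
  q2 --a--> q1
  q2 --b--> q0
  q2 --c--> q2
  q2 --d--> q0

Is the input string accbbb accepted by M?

start at q3
read 'a': q3 → q1
read 'c': q1 → q1
read 'c': q1 → q1
read 'b': q1 → q1
read 'b': q1 → q1
read 'b': q1 → q1
End state q1 is accepting.

Yes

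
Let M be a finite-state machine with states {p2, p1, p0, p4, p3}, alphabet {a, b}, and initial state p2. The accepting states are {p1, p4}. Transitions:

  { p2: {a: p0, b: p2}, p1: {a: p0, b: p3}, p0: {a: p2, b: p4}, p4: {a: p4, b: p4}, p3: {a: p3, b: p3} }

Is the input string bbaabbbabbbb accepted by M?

p2 → p2 → p2 → p0 → p2 → p2 → p2 → p2 → p0 → p4 → p4 → p4 → p4
End state p4 is accepting.

Yes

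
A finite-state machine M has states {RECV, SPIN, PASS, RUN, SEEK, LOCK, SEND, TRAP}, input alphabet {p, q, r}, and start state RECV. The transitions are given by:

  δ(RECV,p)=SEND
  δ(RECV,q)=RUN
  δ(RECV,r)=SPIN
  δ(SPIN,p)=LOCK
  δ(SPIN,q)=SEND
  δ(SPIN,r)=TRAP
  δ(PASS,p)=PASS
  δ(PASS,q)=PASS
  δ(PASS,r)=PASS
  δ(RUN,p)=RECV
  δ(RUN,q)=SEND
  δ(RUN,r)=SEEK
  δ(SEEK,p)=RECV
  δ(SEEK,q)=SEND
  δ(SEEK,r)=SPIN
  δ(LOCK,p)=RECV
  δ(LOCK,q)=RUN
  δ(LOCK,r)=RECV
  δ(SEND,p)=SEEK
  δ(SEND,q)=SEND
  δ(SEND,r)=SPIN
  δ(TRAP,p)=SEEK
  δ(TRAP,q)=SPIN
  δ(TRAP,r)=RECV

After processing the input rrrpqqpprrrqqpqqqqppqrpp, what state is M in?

SEND

RECV → SPIN → TRAP → RECV → SEND → SEND → SEND → SEEK → RECV → SPIN → TRAP → RECV → RUN → SEND → SEEK → SEND → SEND → SEND → SEND → SEEK → RECV → RUN → SEEK → RECV → SEND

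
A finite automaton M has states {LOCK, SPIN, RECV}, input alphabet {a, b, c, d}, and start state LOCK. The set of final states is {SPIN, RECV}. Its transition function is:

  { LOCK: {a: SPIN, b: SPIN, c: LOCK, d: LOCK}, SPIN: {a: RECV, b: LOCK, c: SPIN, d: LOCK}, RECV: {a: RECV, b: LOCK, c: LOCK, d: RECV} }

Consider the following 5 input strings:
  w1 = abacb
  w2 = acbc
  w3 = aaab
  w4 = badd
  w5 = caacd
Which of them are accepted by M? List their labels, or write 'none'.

w1: LOCK → SPIN → LOCK → SPIN → SPIN → LOCK  → end LOCK, rejected
w2: LOCK → SPIN → SPIN → LOCK → LOCK  → end LOCK, rejected
w3: LOCK → SPIN → RECV → RECV → LOCK  → end LOCK, rejected
w4: LOCK → SPIN → RECV → RECV → RECV  → end RECV, accepted
w5: LOCK → LOCK → SPIN → RECV → LOCK → LOCK  → end LOCK, rejected

w4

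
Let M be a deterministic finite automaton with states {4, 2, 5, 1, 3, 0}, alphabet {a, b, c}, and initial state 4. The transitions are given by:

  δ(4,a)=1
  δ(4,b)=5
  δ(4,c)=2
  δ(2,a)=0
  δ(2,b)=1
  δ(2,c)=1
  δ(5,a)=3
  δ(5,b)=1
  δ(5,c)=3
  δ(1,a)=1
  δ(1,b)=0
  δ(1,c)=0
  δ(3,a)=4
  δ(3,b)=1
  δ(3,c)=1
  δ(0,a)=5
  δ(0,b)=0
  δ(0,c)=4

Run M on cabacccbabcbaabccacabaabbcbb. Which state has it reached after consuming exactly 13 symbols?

5

Trace: 4 -c-> 2 -a-> 0 -b-> 0 -a-> 5 -c-> 3 -c-> 1 -c-> 0 -b-> 0 -a-> 5 -b-> 1 -c-> 0 -b-> 0 -a-> 5
After 13 symbols: 5.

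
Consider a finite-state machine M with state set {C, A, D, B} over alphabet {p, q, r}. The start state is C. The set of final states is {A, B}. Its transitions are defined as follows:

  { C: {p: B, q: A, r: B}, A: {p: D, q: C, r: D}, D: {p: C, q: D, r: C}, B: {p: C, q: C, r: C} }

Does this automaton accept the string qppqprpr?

No

Trace: C -q-> A -p-> D -p-> C -q-> A -p-> D -r-> C -p-> B -r-> C
End state C is not accepting.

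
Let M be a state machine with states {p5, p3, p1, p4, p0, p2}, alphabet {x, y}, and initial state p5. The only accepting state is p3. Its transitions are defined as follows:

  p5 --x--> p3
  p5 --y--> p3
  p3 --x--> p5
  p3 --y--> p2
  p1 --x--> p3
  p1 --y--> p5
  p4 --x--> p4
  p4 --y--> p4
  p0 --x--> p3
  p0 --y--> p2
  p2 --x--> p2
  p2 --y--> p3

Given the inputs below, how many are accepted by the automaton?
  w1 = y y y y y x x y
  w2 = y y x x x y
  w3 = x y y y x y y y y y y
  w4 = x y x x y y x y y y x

1

w1: Trace: p5 -y-> p3 -y-> p2 -y-> p3 -y-> p2 -y-> p3 -x-> p5 -x-> p3 -y-> p2  → end p2, rejected
w2: Trace: p5 -y-> p3 -y-> p2 -x-> p2 -x-> p2 -x-> p2 -y-> p3  → end p3, accepted
w3: Trace: p5 -x-> p3 -y-> p2 -y-> p3 -y-> p2 -x-> p2 -y-> p3 -y-> p2 -y-> p3 -y-> p2 -y-> p3 -y-> p2  → end p2, rejected
w4: Trace: p5 -x-> p3 -y-> p2 -x-> p2 -x-> p2 -y-> p3 -y-> p2 -x-> p2 -y-> p3 -y-> p2 -y-> p3 -x-> p5  → end p5, rejected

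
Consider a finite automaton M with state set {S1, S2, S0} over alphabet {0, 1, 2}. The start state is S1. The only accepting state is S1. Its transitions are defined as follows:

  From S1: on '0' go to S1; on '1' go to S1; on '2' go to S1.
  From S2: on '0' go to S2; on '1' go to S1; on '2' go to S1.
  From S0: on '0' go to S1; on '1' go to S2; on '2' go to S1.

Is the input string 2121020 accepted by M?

start at S1
read '2': S1 → S1
read '1': S1 → S1
read '2': S1 → S1
read '1': S1 → S1
read '0': S1 → S1
read '2': S1 → S1
read '0': S1 → S1
End state S1 is accepting.

Yes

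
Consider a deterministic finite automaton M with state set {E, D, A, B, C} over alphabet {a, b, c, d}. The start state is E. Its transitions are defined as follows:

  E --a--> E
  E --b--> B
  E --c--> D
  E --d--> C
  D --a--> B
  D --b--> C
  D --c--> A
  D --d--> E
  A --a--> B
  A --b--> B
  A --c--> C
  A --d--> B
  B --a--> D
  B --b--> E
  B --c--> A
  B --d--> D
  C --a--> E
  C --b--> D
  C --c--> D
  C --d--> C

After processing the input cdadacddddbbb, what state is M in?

E → D → E → E → C → E → D → E → C → C → C → D → C → D

D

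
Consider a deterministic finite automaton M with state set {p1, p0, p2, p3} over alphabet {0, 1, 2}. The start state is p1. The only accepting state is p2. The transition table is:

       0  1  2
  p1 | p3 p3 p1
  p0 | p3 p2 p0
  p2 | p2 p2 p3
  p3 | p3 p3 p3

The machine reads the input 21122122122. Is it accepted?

No

p1 → p1 → p3 → p3 → p3 → p3 → p3 → p3 → p3 → p3 → p3 → p3
End state p3 is not accepting.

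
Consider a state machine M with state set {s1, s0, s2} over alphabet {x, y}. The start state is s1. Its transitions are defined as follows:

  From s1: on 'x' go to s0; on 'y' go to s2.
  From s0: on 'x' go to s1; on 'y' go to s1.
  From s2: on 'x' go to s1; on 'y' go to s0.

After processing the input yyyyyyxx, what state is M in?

s1

s1 → s2 → s0 → s1 → s2 → s0 → s1 → s0 → s1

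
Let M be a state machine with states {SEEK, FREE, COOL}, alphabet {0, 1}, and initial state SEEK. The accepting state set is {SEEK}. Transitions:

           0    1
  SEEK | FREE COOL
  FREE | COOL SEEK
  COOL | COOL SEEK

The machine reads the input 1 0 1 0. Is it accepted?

No

SEEK → COOL → COOL → SEEK → FREE
End state FREE is not accepting.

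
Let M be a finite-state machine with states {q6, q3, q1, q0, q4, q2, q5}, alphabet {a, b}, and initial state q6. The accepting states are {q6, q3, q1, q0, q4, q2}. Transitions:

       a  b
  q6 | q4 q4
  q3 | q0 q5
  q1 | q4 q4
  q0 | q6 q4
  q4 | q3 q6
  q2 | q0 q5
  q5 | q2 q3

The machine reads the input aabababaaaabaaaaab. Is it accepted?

start at q6
read 'a': q6 → q4
read 'a': q4 → q3
read 'b': q3 → q5
read 'a': q5 → q2
read 'b': q2 → q5
read 'a': q5 → q2
read 'b': q2 → q5
read 'a': q5 → q2
read 'a': q2 → q0
read 'a': q0 → q6
read 'a': q6 → q4
read 'b': q4 → q6
read 'a': q6 → q4
read 'a': q4 → q3
read 'a': q3 → q0
read 'a': q0 → q6
read 'a': q6 → q4
read 'b': q4 → q6
End state q6 is accepting.

Yes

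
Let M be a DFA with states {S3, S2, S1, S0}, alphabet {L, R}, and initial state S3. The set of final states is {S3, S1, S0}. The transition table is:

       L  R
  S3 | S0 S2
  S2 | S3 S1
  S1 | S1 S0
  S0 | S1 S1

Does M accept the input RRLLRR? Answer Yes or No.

Yes

start at S3
read 'R': S3 → S2
read 'R': S2 → S1
read 'L': S1 → S1
read 'L': S1 → S1
read 'R': S1 → S0
read 'R': S0 → S1
End state S1 is accepting.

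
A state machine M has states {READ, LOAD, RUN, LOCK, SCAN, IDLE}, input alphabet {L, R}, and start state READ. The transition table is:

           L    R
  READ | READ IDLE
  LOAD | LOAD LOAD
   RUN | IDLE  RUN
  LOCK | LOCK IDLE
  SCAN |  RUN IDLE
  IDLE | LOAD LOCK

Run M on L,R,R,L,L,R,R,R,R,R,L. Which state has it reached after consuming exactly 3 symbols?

Trace: READ -L-> READ -R-> IDLE -R-> LOCK
After 3 symbols: LOCK.

LOCK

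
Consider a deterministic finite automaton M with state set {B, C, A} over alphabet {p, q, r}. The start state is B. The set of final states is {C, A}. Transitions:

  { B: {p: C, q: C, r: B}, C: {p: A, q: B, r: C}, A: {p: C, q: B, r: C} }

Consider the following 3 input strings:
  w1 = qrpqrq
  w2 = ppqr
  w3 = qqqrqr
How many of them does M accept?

w1: B → C → C → A → B → B → C  → end C, accepted
w2: B → C → A → B → B  → end B, rejected
w3: B → C → B → C → C → B → B  → end B, rejected

1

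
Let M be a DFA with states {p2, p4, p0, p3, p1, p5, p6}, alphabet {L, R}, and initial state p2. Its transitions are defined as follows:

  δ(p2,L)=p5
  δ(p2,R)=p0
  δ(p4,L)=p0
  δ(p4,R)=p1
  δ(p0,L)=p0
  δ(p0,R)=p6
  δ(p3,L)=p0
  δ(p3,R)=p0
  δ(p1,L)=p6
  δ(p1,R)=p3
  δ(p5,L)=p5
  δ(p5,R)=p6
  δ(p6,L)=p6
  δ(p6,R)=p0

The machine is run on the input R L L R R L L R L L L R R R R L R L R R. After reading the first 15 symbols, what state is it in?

p6

Trace: p2 -R-> p0 -L-> p0 -L-> p0 -R-> p6 -R-> p0 -L-> p0 -L-> p0 -R-> p6 -L-> p6 -L-> p6 -L-> p6 -R-> p0 -R-> p6 -R-> p0 -R-> p6
After 15 symbols: p6.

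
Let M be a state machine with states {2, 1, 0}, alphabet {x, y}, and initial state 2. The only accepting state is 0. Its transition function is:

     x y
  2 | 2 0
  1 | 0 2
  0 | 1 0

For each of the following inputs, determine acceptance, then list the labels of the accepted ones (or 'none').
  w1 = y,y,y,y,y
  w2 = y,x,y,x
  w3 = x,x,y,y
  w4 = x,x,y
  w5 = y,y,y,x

w1, w3, w4

w1: 2 → 0 → 0 → 0 → 0 → 0  → end 0, accepted
w2: 2 → 0 → 1 → 2 → 2  → end 2, rejected
w3: 2 → 2 → 2 → 0 → 0  → end 0, accepted
w4: 2 → 2 → 2 → 0  → end 0, accepted
w5: 2 → 0 → 0 → 0 → 1  → end 1, rejected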